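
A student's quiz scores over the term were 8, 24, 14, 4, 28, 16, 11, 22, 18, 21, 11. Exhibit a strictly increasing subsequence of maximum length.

8, 14, 16, 18, 21

Patience tails give the LIS length; then backtrack through the dp parents:
8 → extends → [8]
24 → extends → [8, 24]
14 → replaces 24 → [8, 14]
4 → replaces 8 → [4, 14]
28 → extends → [4, 14, 28]
16 → replaces 28 → [4, 14, 16]
11 → replaces 14 → [4, 11, 16]
22 → extends → [4, 11, 16, 22]
18 → replaces 22 → [4, 11, 16, 18]
21 → extends → [4, 11, 16, 18, 21]
11 → already a tail → [4, 11, 16, 18, 21]
Length 5; one witness is 8, 14, 16, 18, 21.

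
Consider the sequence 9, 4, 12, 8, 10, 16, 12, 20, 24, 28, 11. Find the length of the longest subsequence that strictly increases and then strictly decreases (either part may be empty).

8

inc[i] = longest strictly increasing subsequence ending at i; dec[i] = longest strictly decreasing subsequence starting at i:
i:      1  2  3  4  5  6  7  8  9 10 11
a[i]:   9  4 12  8 10 16 12 20 24 28 11
inc:    1  1  2  2  3  4  4  5  6  7  4
dec:    2  1  2  1  1  3  2  2  2  2  1
Best peak at i=10 (value 28): inc=7, dec=2, length 7+2−1 = 8.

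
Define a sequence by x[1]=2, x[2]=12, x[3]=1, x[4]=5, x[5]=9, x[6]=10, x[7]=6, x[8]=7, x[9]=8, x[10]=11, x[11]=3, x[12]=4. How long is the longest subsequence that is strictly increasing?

Track the smallest tail for each achievable length (strict):
2 → extends → [2]
12 → extends → [2, 12]
1 → replaces 2 → [1, 12]
5 → replaces 12 → [1, 5]
9 → extends → [1, 5, 9]
10 → extends → [1, 5, 9, 10]
6 → replaces 9 → [1, 5, 6, 10]
7 → replaces 10 → [1, 5, 6, 7]
8 → extends → [1, 5, 6, 7, 8]
11 → extends → [1, 5, 6, 7, 8, 11]
3 → replaces 5 → [1, 3, 6, 7, 8, 11]
4 → replaces 6 → [1, 3, 4, 7, 8, 11]
Six tails, so the longest strictly increasing subsequence has length 6 (e.g. 2, 5, 6, 7, 8, 11).

6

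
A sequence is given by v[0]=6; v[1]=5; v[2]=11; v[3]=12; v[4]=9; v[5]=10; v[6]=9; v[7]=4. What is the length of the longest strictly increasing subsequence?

Track the smallest tail for each achievable length (strict):
6 → extends → [6]
5 → replaces 6 → [5]
11 → extends → [5, 11]
12 → extends → [5, 11, 12]
9 → replaces 11 → [5, 9, 12]
10 → replaces 12 → [5, 9, 10]
9 → already a tail → [5, 9, 10]
4 → replaces 5 → [4, 9, 10]
Three tails, so the longest strictly increasing subsequence has length 3 (e.g. 6, 11, 12).

3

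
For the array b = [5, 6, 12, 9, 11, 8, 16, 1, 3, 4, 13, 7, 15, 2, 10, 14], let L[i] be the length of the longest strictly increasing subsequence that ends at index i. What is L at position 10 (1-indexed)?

3

dp[i] = 1 + max{dp[j] : j<i, b[j]<b[i]} (or 1 if no such j):
i:      1  2  3  4  5  6  7  8  9 10 11 12 13 14 15 16
b[i]:   5  6 12  9 11  8 16  1  3  4 13  7 15  2 10 14
dp:     1  2  3  3  4  3  5  1  2  3  5  4  6  2  5  6
At index 10 the value is 3.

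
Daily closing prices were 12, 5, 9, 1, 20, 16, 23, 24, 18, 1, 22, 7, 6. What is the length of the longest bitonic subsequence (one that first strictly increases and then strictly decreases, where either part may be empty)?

8

inc[i] = longest strictly increasing subsequence ending at i; dec[i] = longest strictly decreasing subsequence starting at i:
i:      1  2  3  4  5  6  7  8  9 10 11 12 13
a[i]:  12  5  9  1 20 16 23 24 18  1 22  7  6
inc:    1  1  2  1  3  3  4  5  4  1  5  2  2
dec:    4  2  3  1  4  3  4  4  3  1  3  2  1
Best peak at i=8 (value 24): inc=5, dec=4, length 5+4−1 = 8.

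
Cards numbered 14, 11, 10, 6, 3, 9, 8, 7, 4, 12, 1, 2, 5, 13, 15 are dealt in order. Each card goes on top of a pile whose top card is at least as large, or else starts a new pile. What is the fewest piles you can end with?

5

Place each on the leftmost legal pile:
14 → new pile 1 (tops now [14])
11 → pile 1 (tops now [11])
10 → pile 1 (tops now [10])
6 → pile 1 (tops now [6])
3 → pile 1 (tops now [3])
9 → new pile 2 (tops now [3, 9])
8 → pile 2 (tops now [3, 8])
7 → pile 2 (tops now [3, 7])
4 → pile 2 (tops now [3, 4])
12 → new pile 3 (tops now [3, 4, 12])
1 → pile 1 (tops now [1, 4, 12])
2 → pile 2 (tops now [1, 2, 12])
5 → pile 3 (tops now [1, 2, 5])
13 → new pile 4 (tops now [1, 2, 5, 13])
15 → new pile 5 (tops now [1, 2, 5, 13, 15])
Five piles.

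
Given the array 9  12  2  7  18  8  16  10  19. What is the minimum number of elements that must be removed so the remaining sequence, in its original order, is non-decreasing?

Fewest deletions = n − (longest non-decreasing subsequence).
i:      1  2  3  4  5  6  7  8  9
a[i]:   9 12  2  7 18  8 16 10 19
dp:     1  2  1  2  3  3  4  4  5
max dp = 5, so deletions = 9 − 5 = 4.

4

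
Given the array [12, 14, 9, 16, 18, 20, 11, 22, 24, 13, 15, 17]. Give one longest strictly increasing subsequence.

Patience tails give the LIS length; then backtrack through the dp parents:
12 → extends → [12]
14 → extends → [12, 14]
9 → replaces 12 → [9, 14]
16 → extends → [9, 14, 16]
18 → extends → [9, 14, 16, 18]
20 → extends → [9, 14, 16, 18, 20]
11 → replaces 14 → [9, 11, 16, 18, 20]
22 → extends → [9, 11, 16, 18, 20, 22]
24 → extends → [9, 11, 16, 18, 20, 22, 24]
13 → replaces 16 → [9, 11, 13, 18, 20, 22, 24]
15 → replaces 18 → [9, 11, 13, 15, 20, 22, 24]
17 → replaces 20 → [9, 11, 13, 15, 17, 22, 24]
Length 7; one witness is 12, 14, 16, 18, 20, 22, 24.

12, 14, 16, 18, 20, 22, 24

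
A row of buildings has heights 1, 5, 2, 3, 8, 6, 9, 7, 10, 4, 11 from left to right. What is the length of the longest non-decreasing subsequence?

7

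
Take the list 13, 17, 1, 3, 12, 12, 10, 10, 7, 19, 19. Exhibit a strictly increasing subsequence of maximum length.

Patience tails give the LIS length; then backtrack through the dp parents:
13 → extends → [13]
17 → extends → [13, 17]
1 → replaces 13 → [1, 17]
3 → replaces 17 → [1, 3]
12 → extends → [1, 3, 12]
12 → already a tail → [1, 3, 12]
10 → replaces 12 → [1, 3, 10]
10 → already a tail → [1, 3, 10]
7 → replaces 10 → [1, 3, 7]
19 → extends → [1, 3, 7, 19]
19 → already a tail → [1, 3, 7, 19]
Length 4; one witness is 1, 3, 12, 19.

1, 3, 12, 19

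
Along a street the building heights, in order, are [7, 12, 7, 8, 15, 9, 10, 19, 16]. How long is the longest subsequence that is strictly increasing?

5

Track the smallest tail for each achievable length (strict):
7 → extends → [7]
12 → extends → [7, 12]
7 → already a tail → [7, 12]
8 → replaces 12 → [7, 8]
15 → extends → [7, 8, 15]
9 → replaces 15 → [7, 8, 9]
10 → extends → [7, 8, 9, 10]
19 → extends → [7, 8, 9, 10, 19]
16 → replaces 19 → [7, 8, 9, 10, 16]
Five tails, so the longest strictly increasing subsequence has length 5 (e.g. 7, 8, 9, 10, 19).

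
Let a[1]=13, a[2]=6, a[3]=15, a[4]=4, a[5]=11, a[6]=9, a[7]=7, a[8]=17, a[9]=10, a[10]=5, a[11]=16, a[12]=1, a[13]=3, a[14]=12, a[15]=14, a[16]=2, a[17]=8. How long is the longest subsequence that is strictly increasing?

5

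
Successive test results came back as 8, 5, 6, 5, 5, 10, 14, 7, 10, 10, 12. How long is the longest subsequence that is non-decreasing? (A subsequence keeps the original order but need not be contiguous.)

7

Track the smallest tail for each achievable length (allowing ties):
8 → extends → [8]
5 → replaces 8 → [5]
6 → extends → [5, 6]
5 → replaces 6 → [5, 5]
5 → extends → [5, 5, 5]
10 → extends → [5, 5, 5, 10]
14 → extends → [5, 5, 5, 10, 14]
7 → replaces 10 → [5, 5, 5, 7, 14]
10 → replaces 14 → [5, 5, 5, 7, 10]
10 → extends → [5, 5, 5, 7, 10, 10]
12 → extends → [5, 5, 5, 7, 10, 10, 12]
Seven tails, so the longest non-decreasing subsequence has length 7 (e.g. 5, 5, 5, 10, 10, 10, 12).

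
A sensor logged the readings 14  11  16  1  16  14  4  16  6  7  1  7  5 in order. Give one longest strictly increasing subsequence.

1, 4, 6, 7

Patience tails give the LIS length; then backtrack through the dp parents:
14 → extends → [14]
11 → replaces 14 → [11]
16 → extends → [11, 16]
1 → replaces 11 → [1, 16]
16 → already a tail → [1, 16]
14 → replaces 16 → [1, 14]
4 → replaces 14 → [1, 4]
16 → extends → [1, 4, 16]
6 → replaces 16 → [1, 4, 6]
7 → extends → [1, 4, 6, 7]
1 → already a tail → [1, 4, 6, 7]
7 → already a tail → [1, 4, 6, 7]
5 → replaces 6 → [1, 4, 5, 7]
Length 4; one witness is 1, 4, 6, 7.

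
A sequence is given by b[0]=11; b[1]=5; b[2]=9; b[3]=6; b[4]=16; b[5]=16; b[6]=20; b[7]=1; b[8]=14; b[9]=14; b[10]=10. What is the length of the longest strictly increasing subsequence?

4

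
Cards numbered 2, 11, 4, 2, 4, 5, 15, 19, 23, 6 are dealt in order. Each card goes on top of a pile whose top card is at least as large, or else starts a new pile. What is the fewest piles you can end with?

6

The minimum number of non-increasing subsequences covering a sequence equals the length of its longest strictly increasing subsequence.
LIS length is 6 (e.g. 2, 4, 5, 15, 19, 23), so 6 piles are needed.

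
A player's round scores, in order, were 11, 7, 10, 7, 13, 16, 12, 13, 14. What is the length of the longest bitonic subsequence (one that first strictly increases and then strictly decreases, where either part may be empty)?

inc[i] = longest strictly increasing subsequence ending at i; dec[i] = longest strictly decreasing subsequence starting at i:
i:      1  2  3  4  5  6  7  8  9
a[i]:  11  7 10  7 13 16 12 13 14
inc:    1  1  2  1  3  4  3  4  5
dec:    3  1  2  1  2  2  1  1  1
Best peak at i=6 (value 16): inc=4, dec=2, length 4+2−1 = 5.

5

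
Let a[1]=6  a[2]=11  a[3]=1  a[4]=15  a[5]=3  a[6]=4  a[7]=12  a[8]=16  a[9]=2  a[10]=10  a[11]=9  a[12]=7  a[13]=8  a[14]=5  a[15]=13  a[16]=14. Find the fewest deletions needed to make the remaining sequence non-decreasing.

Fewest deletions = n − (longest non-decreasing subsequence).
Patience tails:
6 → extends → [6]
11 → extends → [6, 11]
1 → replaces 6 → [1, 11]
15 → extends → [1, 11, 15]
3 → replaces 11 → [1, 3, 15]
4 → replaces 15 → [1, 3, 4]
12 → extends → [1, 3, 4, 12]
16 → extends → [1, 3, 4, 12, 16]
2 → replaces 3 → [1, 2, 4, 12, 16]
10 → replaces 12 → [1, 2, 4, 10, 16]
9 → replaces 10 → [1, 2, 4, 9, 16]
7 → replaces 9 → [1, 2, 4, 7, 16]
8 → replaces 16 → [1, 2, 4, 7, 8]
5 → replaces 7 → [1, 2, 4, 5, 8]
13 → extends → [1, 2, 4, 5, 8, 13]
14 → extends → [1, 2, 4, 5, 8, 13, 14]
Longest non-decreasing subsequence has length 7, so deletions = 16 − 7 = 9.

9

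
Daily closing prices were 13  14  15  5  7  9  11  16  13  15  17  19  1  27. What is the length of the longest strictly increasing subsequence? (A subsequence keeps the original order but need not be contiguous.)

Track the smallest tail for each achievable length (strict):
13 → extends → [13]
14 → extends → [13, 14]
15 → extends → [13, 14, 15]
5 → replaces 13 → [5, 14, 15]
7 → replaces 14 → [5, 7, 15]
9 → replaces 15 → [5, 7, 9]
11 → extends → [5, 7, 9, 11]
16 → extends → [5, 7, 9, 11, 16]
13 → replaces 16 → [5, 7, 9, 11, 13]
15 → extends → [5, 7, 9, 11, 13, 15]
17 → extends → [5, 7, 9, 11, 13, 15, 17]
19 → extends → [5, 7, 9, 11, 13, 15, 17, 19]
1 → replaces 5 → [1, 7, 9, 11, 13, 15, 17, 19]
27 → extends → [1, 7, 9, 11, 13, 15, 17, 19, 27]
Nine tails, so the longest strictly increasing subsequence has length 9 (e.g. 5, 7, 9, 11, 13, 15, 17, 19, 27).

9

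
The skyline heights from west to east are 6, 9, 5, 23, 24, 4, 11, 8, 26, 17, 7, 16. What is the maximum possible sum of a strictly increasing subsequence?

88

Let S[i] be the best sum of a strictly increasing subsequence ending at i:
i:      1  2  3  4  5  6  7  8  9 10 11 12
a[i]:   6  9  5 23 24  4 11  8 26 17  7 16
S:      6 15  5 38 62  4 26 14 88 43 13 42
Maximum is 88 (e.g. 6 + 9 + 23 + 24 + 26).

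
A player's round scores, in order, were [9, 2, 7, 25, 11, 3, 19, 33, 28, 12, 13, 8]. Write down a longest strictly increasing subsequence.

Patience tails give the LIS length; then backtrack through the dp parents:
9 → extends → [9]
2 → replaces 9 → [2]
7 → extends → [2, 7]
25 → extends → [2, 7, 25]
11 → replaces 25 → [2, 7, 11]
3 → replaces 7 → [2, 3, 11]
19 → extends → [2, 3, 11, 19]
33 → extends → [2, 3, 11, 19, 33]
28 → replaces 33 → [2, 3, 11, 19, 28]
12 → replaces 19 → [2, 3, 11, 12, 28]
13 → replaces 28 → [2, 3, 11, 12, 13]
8 → replaces 11 → [2, 3, 8, 12, 13]
Length 5; one witness is 2, 7, 11, 19, 33.

2, 7, 11, 19, 33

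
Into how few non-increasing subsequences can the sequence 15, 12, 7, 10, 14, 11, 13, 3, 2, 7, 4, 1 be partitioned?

Place each on the leftmost legal pile:
15 → new pile 1 (tops now [15])
12 → pile 1 (tops now [12])
7 → pile 1 (tops now [7])
10 → new pile 2 (tops now [7, 10])
14 → new pile 3 (tops now [7, 10, 14])
11 → pile 3 (tops now [7, 10, 11])
13 → new pile 4 (tops now [7, 10, 11, 13])
3 → pile 1 (tops now [3, 10, 11, 13])
2 → pile 1 (tops now [2, 10, 11, 13])
7 → pile 2 (tops now [2, 7, 11, 13])
4 → pile 2 (tops now [2, 4, 11, 13])
1 → pile 1 (tops now [1, 4, 11, 13])
Four piles.

4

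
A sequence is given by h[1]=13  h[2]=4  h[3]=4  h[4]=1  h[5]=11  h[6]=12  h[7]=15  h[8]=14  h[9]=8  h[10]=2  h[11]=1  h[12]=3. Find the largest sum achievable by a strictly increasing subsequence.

42

Let S[i] be the best sum of a strictly increasing subsequence ending at i:
i:      1  2  3  4  5  6  7  8  9 10 11 12
h[i]:  13  4  4  1 11 12 15 14  8  2  1  3
S:     13  4  4  1 15 27 42 41 12  3  1  6
Maximum is 42 (e.g. 4 + 11 + 12 + 15).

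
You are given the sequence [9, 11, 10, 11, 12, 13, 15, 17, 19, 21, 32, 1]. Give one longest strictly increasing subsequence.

9, 10, 11, 12, 13, 15, 17, 19, 21, 32

Patience tails give the LIS length; then backtrack through the dp parents:
9 → extends → [9]
11 → extends → [9, 11]
10 → replaces 11 → [9, 10]
11 → extends → [9, 10, 11]
12 → extends → [9, 10, 11, 12]
13 → extends → [9, 10, 11, 12, 13]
15 → extends → [9, 10, 11, 12, 13, 15]
17 → extends → [9, 10, 11, 12, 13, 15, 17]
19 → extends → [9, 10, 11, 12, 13, 15, 17, 19]
21 → extends → [9, 10, 11, 12, 13, 15, 17, 19, 21]
32 → extends → [9, 10, 11, 12, 13, 15, 17, 19, 21, 32]
1 → replaces 9 → [1, 10, 11, 12, 13, 15, 17, 19, 21, 32]
Length 10; one witness is 9, 10, 11, 12, 13, 15, 17, 19, 21, 32.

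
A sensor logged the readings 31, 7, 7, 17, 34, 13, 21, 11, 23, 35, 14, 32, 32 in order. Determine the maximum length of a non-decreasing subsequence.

7

Track the smallest tail for each achievable length (allowing ties):
31 → extends → [31]
7 → replaces 31 → [7]
7 → extends → [7, 7]
17 → extends → [7, 7, 17]
34 → extends → [7, 7, 17, 34]
13 → replaces 17 → [7, 7, 13, 34]
21 → replaces 34 → [7, 7, 13, 21]
11 → replaces 13 → [7, 7, 11, 21]
23 → extends → [7, 7, 11, 21, 23]
35 → extends → [7, 7, 11, 21, 23, 35]
14 → replaces 21 → [7, 7, 11, 14, 23, 35]
32 → replaces 35 → [7, 7, 11, 14, 23, 32]
32 → extends → [7, 7, 11, 14, 23, 32, 32]
Seven tails, so the longest non-decreasing subsequence has length 7 (e.g. 7, 7, 17, 21, 23, 32, 32).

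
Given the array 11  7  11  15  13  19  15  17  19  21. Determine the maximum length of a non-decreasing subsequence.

7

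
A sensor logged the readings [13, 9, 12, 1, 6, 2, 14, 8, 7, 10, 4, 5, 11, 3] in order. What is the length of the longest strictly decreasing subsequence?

Negate each value so 'decreasing' becomes 'increasing', then run patience tails on the negated sequence:
-13 → extends → [-13]
-9 → extends → [-13, -9]
-12 → replaces -9 → [-13, -12]
-1 → extends → [-13, -12, -1]
-6 → replaces -1 → [-13, -12, -6]
-2 → extends → [-13, -12, -6, -2]
-14 → replaces -13 → [-14, -12, -6, -2]
-8 → replaces -6 → [-14, -12, -8, -2]
-7 → replaces -2 → [-14, -12, -8, -7]
-10 → replaces -8 → [-14, -12, -10, -7]
-4 → extends → [-14, -12, -10, -7, -4]
-5 → replaces -4 → [-14, -12, -10, -7, -5]
-11 → replaces -10 → [-14, -12, -11, -7, -5]
-3 → extends → [-14, -12, -11, -7, -5, -3]
Six tails, so the longest strictly decreasing subsequence of the original has length 6.

6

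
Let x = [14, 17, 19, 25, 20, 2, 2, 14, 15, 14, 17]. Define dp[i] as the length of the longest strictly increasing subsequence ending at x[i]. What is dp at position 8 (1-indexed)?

2

dp[i] = 1 + max{dp[j] : j<i, x[j]<x[i]} (or 1 if no such j):
i:      1  2  3  4  5  6  7  8  9 10 11
x[i]:  14 17 19 25 20  2  2 14 15 14 17
dp:     1  2  3  4  4  1  1  2  3  2  4
At index 8 the value is 2.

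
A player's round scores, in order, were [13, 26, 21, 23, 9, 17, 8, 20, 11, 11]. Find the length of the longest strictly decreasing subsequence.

4

Let dp[i] be the longest strictly decreasing subsequence ending at i:
i:      1  2  3  4  5  6  7  8  9 10
a[i]:  13 26 21 23  9 17  8 20 11 11
dp:     1  1  2  2  3  3  4  3  4  4
Maximum is 4.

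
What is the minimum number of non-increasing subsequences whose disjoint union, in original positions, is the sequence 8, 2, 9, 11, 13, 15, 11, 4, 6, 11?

The minimum number of non-increasing subsequences covering a sequence equals the length of its longest strictly increasing subsequence.
LIS length is 5 (e.g. 8, 9, 11, 13, 15), so 5 piles are needed.

5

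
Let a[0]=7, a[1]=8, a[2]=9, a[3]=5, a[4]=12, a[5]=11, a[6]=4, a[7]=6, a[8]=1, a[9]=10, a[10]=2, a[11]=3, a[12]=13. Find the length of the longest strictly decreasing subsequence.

Negate each value so 'decreasing' becomes 'increasing', then run patience tails on the negated sequence:
-7 → extends → [-7]
-8 → replaces -7 → [-8]
-9 → replaces -8 → [-9]
-5 → extends → [-9, -5]
-12 → replaces -9 → [-12, -5]
-11 → replaces -5 → [-12, -11]
-4 → extends → [-12, -11, -4]
-6 → replaces -4 → [-12, -11, -6]
-1 → extends → [-12, -11, -6, -1]
-10 → replaces -6 → [-12, -11, -10, -1]
-2 → replaces -1 → [-12, -11, -10, -2]
-3 → replaces -2 → [-12, -11, -10, -3]
-13 → replaces -12 → [-13, -11, -10, -3]
Four tails, so the longest strictly decreasing subsequence of the original has length 4.

4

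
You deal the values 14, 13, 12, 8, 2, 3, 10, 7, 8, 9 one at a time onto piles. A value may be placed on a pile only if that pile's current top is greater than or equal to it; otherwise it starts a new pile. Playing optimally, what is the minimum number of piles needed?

5

Place each on the leftmost legal pile:
14 → new pile 1 (tops now [14])
13 → pile 1 (tops now [13])
12 → pile 1 (tops now [12])
8 → pile 1 (tops now [8])
2 → pile 1 (tops now [2])
3 → new pile 2 (tops now [2, 3])
10 → new pile 3 (tops now [2, 3, 10])
7 → pile 3 (tops now [2, 3, 7])
8 → new pile 4 (tops now [2, 3, 7, 8])
9 → new pile 5 (tops now [2, 3, 7, 8, 9])
Five piles.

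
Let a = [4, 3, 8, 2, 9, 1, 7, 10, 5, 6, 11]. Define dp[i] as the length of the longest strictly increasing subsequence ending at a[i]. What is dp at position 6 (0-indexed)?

dp[i] = 1 + max{dp[j] : j<i, a[j]<a[i]} (or 1 if no such j):
i:      0  1  2  3  4  5  6  7  8  9 10
a[i]:   4  3  8  2  9  1  7 10  5  6 11
dp:     1  1  2  1  3  1  2  4  2  3  5
At index 6 the value is 2.

2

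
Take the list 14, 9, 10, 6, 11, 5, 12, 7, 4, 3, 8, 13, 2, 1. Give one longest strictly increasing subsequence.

9, 10, 11, 12, 13

Patience tails give the LIS length; then backtrack through the dp parents:
14 → extends → [14]
9 → replaces 14 → [9]
10 → extends → [9, 10]
6 → replaces 9 → [6, 10]
11 → extends → [6, 10, 11]
5 → replaces 6 → [5, 10, 11]
12 → extends → [5, 10, 11, 12]
7 → replaces 10 → [5, 7, 11, 12]
4 → replaces 5 → [4, 7, 11, 12]
3 → replaces 4 → [3, 7, 11, 12]
8 → replaces 11 → [3, 7, 8, 12]
13 → extends → [3, 7, 8, 12, 13]
2 → replaces 3 → [2, 7, 8, 12, 13]
1 → replaces 2 → [1, 7, 8, 12, 13]
Length 5; one witness is 9, 10, 11, 12, 13.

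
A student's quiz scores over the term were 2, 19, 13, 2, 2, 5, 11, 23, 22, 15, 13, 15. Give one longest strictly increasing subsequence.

2, 5, 11, 13, 15

Patience tails give the LIS length; then backtrack through the dp parents:
2 → extends → [2]
19 → extends → [2, 19]
13 → replaces 19 → [2, 13]
2 → already a tail → [2, 13]
2 → already a tail → [2, 13]
5 → replaces 13 → [2, 5]
11 → extends → [2, 5, 11]
23 → extends → [2, 5, 11, 23]
22 → replaces 23 → [2, 5, 11, 22]
15 → replaces 22 → [2, 5, 11, 15]
13 → replaces 15 → [2, 5, 11, 13]
15 → extends → [2, 5, 11, 13, 15]
Length 5; one witness is 2, 5, 11, 13, 15.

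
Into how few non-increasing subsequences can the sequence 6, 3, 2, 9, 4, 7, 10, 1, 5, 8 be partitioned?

The minimum number of non-increasing subsequences covering a sequence equals the length of its longest strictly increasing subsequence.
LIS length is 4 (e.g. 3, 4, 7, 10), so 4 piles are needed.

4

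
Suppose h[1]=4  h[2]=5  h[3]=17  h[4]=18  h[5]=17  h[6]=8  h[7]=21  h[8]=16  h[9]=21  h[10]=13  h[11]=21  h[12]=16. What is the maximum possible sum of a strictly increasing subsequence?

Let S[i] be the best sum of a strictly increasing subsequence ending at i:
i:      1  2  3  4  5  6  7  8  9 10 11 12
h[i]:   4  5 17 18 17  8 21 16 21 13 21 16
S:      4  9 26 44 26 17 65 33 65 30 65 46
Maximum is 65 (e.g. 4 + 5 + 17 + 18 + 21).

65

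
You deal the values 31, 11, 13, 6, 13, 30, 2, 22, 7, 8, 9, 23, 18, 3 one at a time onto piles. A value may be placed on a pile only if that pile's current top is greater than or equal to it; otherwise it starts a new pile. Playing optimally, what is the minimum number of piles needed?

Place each on the leftmost legal pile:
31 → new pile 1 (tops now [31])
11 → pile 1 (tops now [11])
13 → new pile 2 (tops now [11, 13])
6 → pile 1 (tops now [6, 13])
13 → pile 2 (tops now [6, 13])
30 → new pile 3 (tops now [6, 13, 30])
2 → pile 1 (tops now [2, 13, 30])
22 → pile 3 (tops now [2, 13, 22])
7 → pile 2 (tops now [2, 7, 22])
8 → pile 3 (tops now [2, 7, 8])
9 → new pile 4 (tops now [2, 7, 8, 9])
23 → new pile 5 (tops now [2, 7, 8, 9, 23])
18 → pile 5 (tops now [2, 7, 8, 9, 18])
3 → pile 2 (tops now [2, 3, 8, 9, 18])
Five piles.

5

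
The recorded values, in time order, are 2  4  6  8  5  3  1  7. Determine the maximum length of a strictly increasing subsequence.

4

Let dp[i] be the length of the longest such subsequence ending at index i:
i:     1 2 3 4 5 6 7 8
a[i]:  2 4 6 8 5 3 1 7
dp:    1 2 3 4 3 2 1 4
Maximum dp value is 4.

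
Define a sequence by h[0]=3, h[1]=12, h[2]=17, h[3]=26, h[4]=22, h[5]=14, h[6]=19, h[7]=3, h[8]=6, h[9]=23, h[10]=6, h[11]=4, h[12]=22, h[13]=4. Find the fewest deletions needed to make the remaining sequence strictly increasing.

Fewest deletions = n − (longest strictly increasing subsequence).
Patience tails:
3 → extends → [3]
12 → extends → [3, 12]
17 → extends → [3, 12, 17]
26 → extends → [3, 12, 17, 26]
22 → replaces 26 → [3, 12, 17, 22]
14 → replaces 17 → [3, 12, 14, 22]
19 → replaces 22 → [3, 12, 14, 19]
3 → already a tail → [3, 12, 14, 19]
6 → replaces 12 → [3, 6, 14, 19]
23 → extends → [3, 6, 14, 19, 23]
6 → already a tail → [3, 6, 14, 19, 23]
4 → replaces 6 → [3, 4, 14, 19, 23]
22 → replaces 23 → [3, 4, 14, 19, 22]
4 → already a tail → [3, 4, 14, 19, 22]
Longest strictly increasing subsequence has length 5, so deletions = 14 − 5 = 9.

9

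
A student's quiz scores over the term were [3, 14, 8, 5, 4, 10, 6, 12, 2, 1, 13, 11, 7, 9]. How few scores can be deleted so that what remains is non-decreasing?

Fewest deletions = n − (longest non-decreasing subsequence).
i:      1  2  3  4  5  6  7  8  9 10 11 12 13 14
a[i]:   3 14  8  5  4 10  6 12  2  1 13 11  7  9
dp:     1  2  2  2  2  3  3  4  1  1  5  4  4  5
max dp = 5, so deletions = 14 − 5 = 9.

9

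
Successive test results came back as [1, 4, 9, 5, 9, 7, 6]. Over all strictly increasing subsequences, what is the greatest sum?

Let S[i] be the best sum of a strictly increasing subsequence ending at i:
i:      1  2  3  4  5  6  7
a[i]:   1  4  9  5  9  7  6
S:      1  5 14 10 19 17 16
Maximum is 19 (e.g. 1 + 4 + 5 + 9).

19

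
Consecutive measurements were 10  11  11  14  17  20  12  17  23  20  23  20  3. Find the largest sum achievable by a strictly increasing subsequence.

Let S[i] be the best sum of a strictly increasing subsequence ending at i:
i:      1  2  3  4  5  6  7  8  9 10 11 12 13
a[i]:  10 11 11 14 17 20 12 17 23 20 23 20  3
S:     10 21 21 35 52 72 33 52 95 72 95 72  3
Maximum is 95 (e.g. 10 + 11 + 14 + 17 + 20 + 23).

95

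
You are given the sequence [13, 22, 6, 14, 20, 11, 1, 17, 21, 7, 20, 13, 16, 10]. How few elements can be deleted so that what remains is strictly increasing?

Fewest deletions = n − (longest strictly increasing subsequence).
i:      1  2  3  4  5  6  7  8  9 10 11 12 13 14
a[i]:  13 22  6 14 20 11  1 17 21  7 20 13 16 10
dp:     1  2  1  2  3  2  1  3  4  2  4  3  4  3
max dp = 4, so deletions = 14 − 4 = 10.

10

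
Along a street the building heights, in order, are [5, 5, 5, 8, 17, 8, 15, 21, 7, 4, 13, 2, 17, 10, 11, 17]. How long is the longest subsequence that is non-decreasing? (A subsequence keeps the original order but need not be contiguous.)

Let dp[i] be the length of the longest such subsequence ending at index i:
i:      1  2  3  4  5  6  7  8  9 10 11 12 13 14 15 16
a[i]:   5  5  5  8 17  8 15 21  7  4 13  2 17 10 11 17
dp:     1  2  3  4  5  5  6  7  4  1  6  1  7  6  7  8
Maximum dp value is 8.

8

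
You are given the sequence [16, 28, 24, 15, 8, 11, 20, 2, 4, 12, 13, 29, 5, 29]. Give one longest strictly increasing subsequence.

Patience tails give the LIS length; then backtrack through the dp parents:
16 → extends → [16]
28 → extends → [16, 28]
24 → replaces 28 → [16, 24]
15 → replaces 16 → [15, 24]
8 → replaces 15 → [8, 24]
11 → replaces 24 → [8, 11]
20 → extends → [8, 11, 20]
2 → replaces 8 → [2, 11, 20]
4 → replaces 11 → [2, 4, 20]
12 → replaces 20 → [2, 4, 12]
13 → extends → [2, 4, 12, 13]
29 → extends → [2, 4, 12, 13, 29]
5 → replaces 12 → [2, 4, 5, 13, 29]
29 → already a tail → [2, 4, 5, 13, 29]
Length 5; one witness is 8, 11, 12, 13, 29.

8, 11, 12, 13, 29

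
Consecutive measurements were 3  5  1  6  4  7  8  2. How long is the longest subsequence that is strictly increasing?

5

Track the smallest tail for each achievable length (strict):
3 → extends → [3]
5 → extends → [3, 5]
1 → replaces 3 → [1, 5]
6 → extends → [1, 5, 6]
4 → replaces 5 → [1, 4, 6]
7 → extends → [1, 4, 6, 7]
8 → extends → [1, 4, 6, 7, 8]
2 → replaces 4 → [1, 2, 6, 7, 8]
Five tails, so the longest strictly increasing subsequence has length 5 (e.g. 3, 5, 6, 7, 8).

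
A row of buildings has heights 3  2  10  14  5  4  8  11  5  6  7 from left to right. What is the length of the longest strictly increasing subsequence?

Track the smallest tail for each achievable length (strict):
3 → extends → [3]
2 → replaces 3 → [2]
10 → extends → [2, 10]
14 → extends → [2, 10, 14]
5 → replaces 10 → [2, 5, 14]
4 → replaces 5 → [2, 4, 14]
8 → replaces 14 → [2, 4, 8]
11 → extends → [2, 4, 8, 11]
5 → replaces 8 → [2, 4, 5, 11]
6 → replaces 11 → [2, 4, 5, 6]
7 → extends → [2, 4, 5, 6, 7]
Five tails, so the longest strictly increasing subsequence has length 5 (e.g. 3, 4, 5, 6, 7).

5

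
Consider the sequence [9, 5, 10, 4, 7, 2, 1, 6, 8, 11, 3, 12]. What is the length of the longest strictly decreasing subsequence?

Negate each value so 'decreasing' becomes 'increasing', then run patience tails on the negated sequence:
-9 → extends → [-9]
-5 → extends → [-9, -5]
-10 → replaces -9 → [-10, -5]
-4 → extends → [-10, -5, -4]
-7 → replaces -5 → [-10, -7, -4]
-2 → extends → [-10, -7, -4, -2]
-1 → extends → [-10, -7, -4, -2, -1]
-6 → replaces -4 → [-10, -7, -6, -2, -1]
-8 → replaces -7 → [-10, -8, -6, -2, -1]
-11 → replaces -10 → [-11, -8, -6, -2, -1]
-3 → replaces -2 → [-11, -8, -6, -3, -1]
-12 → replaces -11 → [-12, -8, -6, -3, -1]
Five tails, so the longest strictly decreasing subsequence of the original has length 5.

5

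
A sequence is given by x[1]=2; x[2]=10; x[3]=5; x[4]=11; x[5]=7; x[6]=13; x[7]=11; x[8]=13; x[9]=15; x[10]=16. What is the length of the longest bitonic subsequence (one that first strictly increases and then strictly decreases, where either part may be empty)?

7

inc[i] = longest strictly increasing subsequence ending at i; dec[i] = longest strictly decreasing subsequence starting at i:
i:      1  2  3  4  5  6  7  8  9 10
x[i]:   2 10  5 11  7 13 11 13 15 16
inc:    1  2  2  3  3  4  4  5  6  7
dec:    1  2  1  2  1  2  1  1  1  1
Best peak at i=10 (value 16): inc=7, dec=1, length 7+1−1 = 7.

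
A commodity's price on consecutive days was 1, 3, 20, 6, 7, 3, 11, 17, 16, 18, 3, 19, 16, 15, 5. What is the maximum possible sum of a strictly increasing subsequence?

Let S[i] be the best sum of a strictly increasing subsequence ending at i:
i:      1  2  3  4  5  6  7  8  9 10 11 12 13 14 15
a[i]:   1  3 20  6  7  3 11 17 16 18  3 19 16 15  5
S:      1  4 24 10 17  4 28 45 44 63  4 82 44 43  9
Maximum is 82 (e.g. 1 + 3 + 6 + 7 + 11 + 17 + 18 + 19).

82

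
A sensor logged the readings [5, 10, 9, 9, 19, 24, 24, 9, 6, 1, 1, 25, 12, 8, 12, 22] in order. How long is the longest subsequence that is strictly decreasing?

Negate each value so 'decreasing' becomes 'increasing', then run patience tails on the negated sequence:
-5 → extends → [-5]
-10 → replaces -5 → [-10]
-9 → extends → [-10, -9]
-9 → already a tail → [-10, -9]
-19 → replaces -10 → [-19, -9]
-24 → replaces -19 → [-24, -9]
-24 → already a tail → [-24, -9]
-9 → already a tail → [-24, -9]
-6 → extends → [-24, -9, -6]
-1 → extends → [-24, -9, -6, -1]
-1 → already a tail → [-24, -9, -6, -1]
-25 → replaces -24 → [-25, -9, -6, -1]
-12 → replaces -9 → [-25, -12, -6, -1]
-8 → replaces -6 → [-25, -12, -8, -1]
-12 → already a tail → [-25, -12, -8, -1]
-22 → replaces -12 → [-25, -22, -8, -1]
Four tails, so the longest strictly decreasing subsequence of the original has length 4.

4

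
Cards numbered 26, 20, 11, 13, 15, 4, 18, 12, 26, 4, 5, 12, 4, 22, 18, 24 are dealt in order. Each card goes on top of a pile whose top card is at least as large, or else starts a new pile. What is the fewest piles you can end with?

6

Place each on the leftmost legal pile:
26 → new pile 1 (tops now [26])
20 → pile 1 (tops now [20])
11 → pile 1 (tops now [11])
13 → new pile 2 (tops now [11, 13])
15 → new pile 3 (tops now [11, 13, 15])
4 → pile 1 (tops now [4, 13, 15])
18 → new pile 4 (tops now [4, 13, 15, 18])
12 → pile 2 (tops now [4, 12, 15, 18])
26 → new pile 5 (tops now [4, 12, 15, 18, 26])
4 → pile 1 (tops now [4, 12, 15, 18, 26])
5 → pile 2 (tops now [4, 5, 15, 18, 26])
12 → pile 3 (tops now [4, 5, 12, 18, 26])
4 → pile 1 (tops now [4, 5, 12, 18, 26])
22 → pile 5 (tops now [4, 5, 12, 18, 22])
18 → pile 4 (tops now [4, 5, 12, 18, 22])
24 → new pile 6 (tops now [4, 5, 12, 18, 22, 24])
Six piles.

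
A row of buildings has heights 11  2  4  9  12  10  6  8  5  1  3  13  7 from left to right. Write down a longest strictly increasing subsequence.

Patience tails give the LIS length; then backtrack through the dp parents:
11 → extends → [11]
2 → replaces 11 → [2]
4 → extends → [2, 4]
9 → extends → [2, 4, 9]
12 → extends → [2, 4, 9, 12]
10 → replaces 12 → [2, 4, 9, 10]
6 → replaces 9 → [2, 4, 6, 10]
8 → replaces 10 → [2, 4, 6, 8]
5 → replaces 6 → [2, 4, 5, 8]
1 → replaces 2 → [1, 4, 5, 8]
3 → replaces 4 → [1, 3, 5, 8]
13 → extends → [1, 3, 5, 8, 13]
7 → replaces 8 → [1, 3, 5, 7, 13]
Length 5; one witness is 2, 4, 9, 12, 13.

2, 4, 9, 12, 13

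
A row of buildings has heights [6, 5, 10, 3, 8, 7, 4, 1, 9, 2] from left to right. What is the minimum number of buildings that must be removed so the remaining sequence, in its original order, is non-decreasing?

Fewest deletions = n − (longest non-decreasing subsequence).
i:      1  2  3  4  5  6  7  8  9 10
a[i]:   6  5 10  3  8  7  4  1  9  2
dp:     1  1  2  1  2  2  2  1  3  2
max dp = 3, so deletions = 10 − 3 = 7.

7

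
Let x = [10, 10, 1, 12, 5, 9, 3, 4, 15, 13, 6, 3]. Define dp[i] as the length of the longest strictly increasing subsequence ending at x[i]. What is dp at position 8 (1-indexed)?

dp[i] = 1 + max{dp[j] : j<i, x[j]<x[i]} (or 1 if no such j):
i:      1  2  3  4  5  6  7  8  9 10 11 12
x[i]:  10 10  1 12  5  9  3  4 15 13  6  3
dp:     1  1  1  2  2  3  2  3  4  4  4  2
At index 8 the value is 3.

3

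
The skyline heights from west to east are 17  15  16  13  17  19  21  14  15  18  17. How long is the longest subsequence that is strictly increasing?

5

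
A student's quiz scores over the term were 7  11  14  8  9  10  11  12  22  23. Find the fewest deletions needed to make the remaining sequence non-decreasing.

2

Fewest deletions = n − (longest non-decreasing subsequence).
Patience tails:
7 → extends → [7]
11 → extends → [7, 11]
14 → extends → [7, 11, 14]
8 → replaces 11 → [7, 8, 14]
9 → replaces 14 → [7, 8, 9]
10 → extends → [7, 8, 9, 10]
11 → extends → [7, 8, 9, 10, 11]
12 → extends → [7, 8, 9, 10, 11, 12]
22 → extends → [7, 8, 9, 10, 11, 12, 22]
23 → extends → [7, 8, 9, 10, 11, 12, 22, 23]
Longest non-decreasing subsequence has length 8, so deletions = 10 − 8 = 2.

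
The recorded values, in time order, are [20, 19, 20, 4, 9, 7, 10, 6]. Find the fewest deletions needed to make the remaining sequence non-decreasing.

5

Fewest deletions = n − (longest non-decreasing subsequence).
i:      1  2  3  4  5  6  7  8
a[i]:  20 19 20  4  9  7 10  6
dp:     1  1  2  1  2  2  3  2
max dp = 3, so deletions = 8 − 3 = 5.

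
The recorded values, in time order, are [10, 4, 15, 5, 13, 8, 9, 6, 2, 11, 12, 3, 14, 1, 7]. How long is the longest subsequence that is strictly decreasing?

6

Negate each value so 'decreasing' becomes 'increasing', then run patience tails on the negated sequence:
-10 → extends → [-10]
-4 → extends → [-10, -4]
-15 → replaces -10 → [-15, -4]
-5 → replaces -4 → [-15, -5]
-13 → replaces -5 → [-15, -13]
-8 → extends → [-15, -13, -8]
-9 → replaces -8 → [-15, -13, -9]
-6 → extends → [-15, -13, -9, -6]
-2 → extends → [-15, -13, -9, -6, -2]
-11 → replaces -9 → [-15, -13, -11, -6, -2]
-12 → replaces -11 → [-15, -13, -12, -6, -2]
-3 → replaces -2 → [-15, -13, -12, -6, -3]
-14 → replaces -13 → [-15, -14, -12, -6, -3]
-1 → extends → [-15, -14, -12, -6, -3, -1]
-7 → replaces -6 → [-15, -14, -12, -7, -3, -1]
Six tails, so the longest strictly decreasing subsequence of the original has length 6.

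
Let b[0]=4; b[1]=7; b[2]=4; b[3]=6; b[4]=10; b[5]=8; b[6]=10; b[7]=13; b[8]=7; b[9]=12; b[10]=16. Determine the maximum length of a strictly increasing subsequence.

6

Let dp[i] be the length of the longest such subsequence ending at index i:
i:      0  1  2  3  4  5  6  7  8  9 10
b[i]:   4  7  4  6 10  8 10 13  7 12 16
dp:     1  2  1  2  3  3  4  5  3  5  6
Maximum dp value is 6.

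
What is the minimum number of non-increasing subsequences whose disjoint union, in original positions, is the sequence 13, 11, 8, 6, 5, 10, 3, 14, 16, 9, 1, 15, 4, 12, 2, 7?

4

Place each on the leftmost legal pile:
13 → new pile 1 (tops now [13])
11 → pile 1 (tops now [11])
8 → pile 1 (tops now [8])
6 → pile 1 (tops now [6])
5 → pile 1 (tops now [5])
10 → new pile 2 (tops now [5, 10])
3 → pile 1 (tops now [3, 10])
14 → new pile 3 (tops now [3, 10, 14])
16 → new pile 4 (tops now [3, 10, 14, 16])
9 → pile 2 (tops now [3, 9, 14, 16])
1 → pile 1 (tops now [1, 9, 14, 16])
15 → pile 4 (tops now [1, 9, 14, 15])
4 → pile 2 (tops now [1, 4, 14, 15])
12 → pile 3 (tops now [1, 4, 12, 15])
2 → pile 2 (tops now [1, 2, 12, 15])
7 → pile 3 (tops now [1, 2, 7, 15])
Four piles.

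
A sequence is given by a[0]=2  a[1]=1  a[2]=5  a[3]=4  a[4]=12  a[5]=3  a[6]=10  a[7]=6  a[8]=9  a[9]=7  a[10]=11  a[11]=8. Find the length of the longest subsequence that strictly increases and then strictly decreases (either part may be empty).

inc[i] = longest strictly increasing subsequence ending at i; dec[i] = longest strictly decreasing subsequence starting at i:
i:      0  1  2  3  4  5  6  7  8  9 10 11
a[i]:   2  1  5  4 12  3 10  6  9  7 11  8
inc:    1  1  2  2  3  2  3  3  4  4  5  5
dec:    2  1  3  2  4  1  3  1  2  1  2  1
Best peak at i=4 (value 12): inc=3, dec=4, length 3+4−1 = 6.

6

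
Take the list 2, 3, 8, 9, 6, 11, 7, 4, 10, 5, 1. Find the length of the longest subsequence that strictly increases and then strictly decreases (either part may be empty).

8

inc[i] = longest strictly increasing subsequence ending at i; dec[i] = longest strictly decreasing subsequence starting at i:
i:      1  2  3  4  5  6  7  8  9 10 11
a[i]:   2  3  8  9  6 11  7  4 10  5  1
inc:    1  2  3  4  3  5  4  3  5  4  1
dec:    2  2  4  4  3  4  3  2  3  2  1
Best peak at i=6 (value 11): inc=5, dec=4, length 5+4−1 = 8.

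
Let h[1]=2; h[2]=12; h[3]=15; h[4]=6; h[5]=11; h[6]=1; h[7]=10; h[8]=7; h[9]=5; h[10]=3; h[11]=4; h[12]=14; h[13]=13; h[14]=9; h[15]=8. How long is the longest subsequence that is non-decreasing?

4

Let dp[i] be the length of the longest such subsequence ending at index i:
i:      1  2  3  4  5  6  7  8  9 10 11 12 13 14 15
h[i]:   2 12 15  6 11  1 10  7  5  3  4 14 13  9  8
dp:     1  2  3  2  3  1  3  3  2  2  3  4  4  4  4
Maximum dp value is 4.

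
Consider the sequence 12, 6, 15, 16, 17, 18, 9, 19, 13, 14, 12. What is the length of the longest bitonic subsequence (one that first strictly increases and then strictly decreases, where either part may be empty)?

8

inc[i] = longest strictly increasing subsequence ending at i; dec[i] = longest strictly decreasing subsequence starting at i:
i:      1  2  3  4  5  6  7  8  9 10 11
a[i]:  12  6 15 16 17 18  9 19 13 14 12
inc:    1  1  2  3  4  5  2  6  3  4  3
dec:    2  1  3  3  3  3  1  3  2  2  1
Best peak at i=8 (value 19): inc=6, dec=3, length 6+3−1 = 8.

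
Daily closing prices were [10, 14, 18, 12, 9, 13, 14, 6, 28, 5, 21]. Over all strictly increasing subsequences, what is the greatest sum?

77

Let S[i] be the best sum of a strictly increasing subsequence ending at i:
i:      1  2  3  4  5  6  7  8  9 10 11
a[i]:  10 14 18 12  9 13 14  6 28  5 21
S:     10 24 42 22  9 35 49  6 77  5 70
Maximum is 77 (e.g. 10 + 12 + 13 + 14 + 28).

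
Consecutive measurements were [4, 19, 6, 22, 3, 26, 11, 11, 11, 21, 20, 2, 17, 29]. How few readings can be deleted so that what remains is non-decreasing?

7

Fewest deletions = n − (longest non-decreasing subsequence).
i:      1  2  3  4  5  6  7  8  9 10 11 12 13 14
a[i]:   4 19  6 22  3 26 11 11 11 21 20  2 17 29
dp:     1  2  2  3  1  4  3  4  5  6  6  1  6  7
max dp = 7, so deletions = 14 − 7 = 7.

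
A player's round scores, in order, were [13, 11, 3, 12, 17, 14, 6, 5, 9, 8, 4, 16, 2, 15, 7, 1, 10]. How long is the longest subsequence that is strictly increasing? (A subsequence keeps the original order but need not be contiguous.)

4

Let dp[i] be the length of the longest such subsequence ending at index i:
i:      1  2  3  4  5  6  7  8  9 10 11 12 13 14 15 16 17
a[i]:  13 11  3 12 17 14  6  5  9  8  4 16  2 15  7  1 10
dp:     1  1  1  2  3  3  2  2  3  3  2  4  1  4  3  1  4
Maximum dp value is 4.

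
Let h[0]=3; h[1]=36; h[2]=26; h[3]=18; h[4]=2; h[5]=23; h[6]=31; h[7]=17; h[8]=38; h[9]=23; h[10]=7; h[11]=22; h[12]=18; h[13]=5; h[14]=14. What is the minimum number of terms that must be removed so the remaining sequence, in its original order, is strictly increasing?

10

Fewest deletions = n − (longest strictly increasing subsequence).
Patience tails:
3 → extends → [3]
36 → extends → [3, 36]
26 → replaces 36 → [3, 26]
18 → replaces 26 → [3, 18]
2 → replaces 3 → [2, 18]
23 → extends → [2, 18, 23]
31 → extends → [2, 18, 23, 31]
17 → replaces 18 → [2, 17, 23, 31]
38 → extends → [2, 17, 23, 31, 38]
23 → already a tail → [2, 17, 23, 31, 38]
7 → replaces 17 → [2, 7, 23, 31, 38]
22 → replaces 23 → [2, 7, 22, 31, 38]
18 → replaces 22 → [2, 7, 18, 31, 38]
5 → replaces 7 → [2, 5, 18, 31, 38]
14 → replaces 18 → [2, 5, 14, 31, 38]
Longest strictly increasing subsequence has length 5, so deletions = 15 − 5 = 10.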